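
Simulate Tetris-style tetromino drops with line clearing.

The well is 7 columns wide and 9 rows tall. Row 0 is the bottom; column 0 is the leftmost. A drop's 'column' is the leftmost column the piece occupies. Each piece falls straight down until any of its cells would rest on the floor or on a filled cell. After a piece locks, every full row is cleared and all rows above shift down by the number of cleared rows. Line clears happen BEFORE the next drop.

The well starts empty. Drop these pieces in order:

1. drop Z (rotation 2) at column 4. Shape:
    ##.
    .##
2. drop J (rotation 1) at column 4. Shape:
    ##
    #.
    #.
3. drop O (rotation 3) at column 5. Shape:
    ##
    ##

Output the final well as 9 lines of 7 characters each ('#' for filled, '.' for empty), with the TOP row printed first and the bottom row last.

Answer: .......
.......
.....##
.....##
....##.
....#..
....#..
....##.
.....##

Derivation:
Drop 1: Z rot2 at col 4 lands with bottom-row=0; cleared 0 line(s) (total 0); column heights now [0 0 0 0 2 2 1], max=2
Drop 2: J rot1 at col 4 lands with bottom-row=2; cleared 0 line(s) (total 0); column heights now [0 0 0 0 5 5 1], max=5
Drop 3: O rot3 at col 5 lands with bottom-row=5; cleared 0 line(s) (total 0); column heights now [0 0 0 0 5 7 7], max=7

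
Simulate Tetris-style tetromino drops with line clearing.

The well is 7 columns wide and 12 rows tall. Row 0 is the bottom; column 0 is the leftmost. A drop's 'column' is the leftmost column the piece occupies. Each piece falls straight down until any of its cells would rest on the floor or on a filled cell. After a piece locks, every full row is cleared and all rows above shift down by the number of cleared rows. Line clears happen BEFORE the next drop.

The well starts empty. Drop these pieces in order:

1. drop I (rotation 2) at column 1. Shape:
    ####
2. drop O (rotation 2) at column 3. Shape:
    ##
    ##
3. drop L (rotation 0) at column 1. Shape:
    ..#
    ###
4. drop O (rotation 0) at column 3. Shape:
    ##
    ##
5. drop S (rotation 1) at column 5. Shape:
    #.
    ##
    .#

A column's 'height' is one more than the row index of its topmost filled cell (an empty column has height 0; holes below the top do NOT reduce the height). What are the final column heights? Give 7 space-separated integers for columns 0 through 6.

Drop 1: I rot2 at col 1 lands with bottom-row=0; cleared 0 line(s) (total 0); column heights now [0 1 1 1 1 0 0], max=1
Drop 2: O rot2 at col 3 lands with bottom-row=1; cleared 0 line(s) (total 0); column heights now [0 1 1 3 3 0 0], max=3
Drop 3: L rot0 at col 1 lands with bottom-row=3; cleared 0 line(s) (total 0); column heights now [0 4 4 5 3 0 0], max=5
Drop 4: O rot0 at col 3 lands with bottom-row=5; cleared 0 line(s) (total 0); column heights now [0 4 4 7 7 0 0], max=7
Drop 5: S rot1 at col 5 lands with bottom-row=0; cleared 0 line(s) (total 0); column heights now [0 4 4 7 7 3 2], max=7

Answer: 0 4 4 7 7 3 2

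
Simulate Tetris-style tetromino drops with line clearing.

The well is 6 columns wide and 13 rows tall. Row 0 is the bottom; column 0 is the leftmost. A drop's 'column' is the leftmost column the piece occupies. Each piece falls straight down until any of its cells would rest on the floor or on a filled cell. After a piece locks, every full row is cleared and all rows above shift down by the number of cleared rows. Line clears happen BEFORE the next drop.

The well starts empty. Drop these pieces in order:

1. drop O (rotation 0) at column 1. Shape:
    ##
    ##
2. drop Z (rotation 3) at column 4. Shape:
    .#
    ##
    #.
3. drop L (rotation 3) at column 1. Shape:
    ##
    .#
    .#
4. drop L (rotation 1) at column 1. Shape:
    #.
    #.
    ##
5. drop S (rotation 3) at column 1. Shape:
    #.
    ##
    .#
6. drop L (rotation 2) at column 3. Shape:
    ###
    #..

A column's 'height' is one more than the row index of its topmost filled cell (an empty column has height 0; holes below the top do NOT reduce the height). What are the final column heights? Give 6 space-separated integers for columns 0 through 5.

Answer: 0 10 9 4 4 4

Derivation:
Drop 1: O rot0 at col 1 lands with bottom-row=0; cleared 0 line(s) (total 0); column heights now [0 2 2 0 0 0], max=2
Drop 2: Z rot3 at col 4 lands with bottom-row=0; cleared 0 line(s) (total 0); column heights now [0 2 2 0 2 3], max=3
Drop 3: L rot3 at col 1 lands with bottom-row=2; cleared 0 line(s) (total 0); column heights now [0 5 5 0 2 3], max=5
Drop 4: L rot1 at col 1 lands with bottom-row=5; cleared 0 line(s) (total 0); column heights now [0 8 6 0 2 3], max=8
Drop 5: S rot3 at col 1 lands with bottom-row=7; cleared 0 line(s) (total 0); column heights now [0 10 9 0 2 3], max=10
Drop 6: L rot2 at col 3 lands with bottom-row=2; cleared 0 line(s) (total 0); column heights now [0 10 9 4 4 4], max=10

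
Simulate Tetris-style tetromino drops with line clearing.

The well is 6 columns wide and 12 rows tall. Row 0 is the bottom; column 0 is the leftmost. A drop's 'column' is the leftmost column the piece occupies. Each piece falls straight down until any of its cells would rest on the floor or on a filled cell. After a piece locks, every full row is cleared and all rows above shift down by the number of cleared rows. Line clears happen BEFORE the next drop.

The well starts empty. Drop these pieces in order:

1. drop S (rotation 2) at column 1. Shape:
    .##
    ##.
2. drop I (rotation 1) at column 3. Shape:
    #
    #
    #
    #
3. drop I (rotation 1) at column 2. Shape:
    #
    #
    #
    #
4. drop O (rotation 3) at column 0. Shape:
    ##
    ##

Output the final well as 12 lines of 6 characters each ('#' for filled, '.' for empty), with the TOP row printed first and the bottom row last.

Drop 1: S rot2 at col 1 lands with bottom-row=0; cleared 0 line(s) (total 0); column heights now [0 1 2 2 0 0], max=2
Drop 2: I rot1 at col 3 lands with bottom-row=2; cleared 0 line(s) (total 0); column heights now [0 1 2 6 0 0], max=6
Drop 3: I rot1 at col 2 lands with bottom-row=2; cleared 0 line(s) (total 0); column heights now [0 1 6 6 0 0], max=6
Drop 4: O rot3 at col 0 lands with bottom-row=1; cleared 0 line(s) (total 0); column heights now [3 3 6 6 0 0], max=6

Answer: ......
......
......
......
......
......
..##..
..##..
..##..
####..
####..
.##...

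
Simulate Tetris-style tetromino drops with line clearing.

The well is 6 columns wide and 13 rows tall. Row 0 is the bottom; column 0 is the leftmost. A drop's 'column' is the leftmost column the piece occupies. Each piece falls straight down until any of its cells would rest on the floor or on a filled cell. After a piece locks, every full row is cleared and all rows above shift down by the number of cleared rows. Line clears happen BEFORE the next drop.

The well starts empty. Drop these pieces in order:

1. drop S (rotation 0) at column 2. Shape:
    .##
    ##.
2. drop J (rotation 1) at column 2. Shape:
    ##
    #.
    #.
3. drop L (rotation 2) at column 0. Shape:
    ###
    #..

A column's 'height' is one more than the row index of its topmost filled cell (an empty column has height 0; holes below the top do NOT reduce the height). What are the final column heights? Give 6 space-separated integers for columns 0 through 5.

Drop 1: S rot0 at col 2 lands with bottom-row=0; cleared 0 line(s) (total 0); column heights now [0 0 1 2 2 0], max=2
Drop 2: J rot1 at col 2 lands with bottom-row=1; cleared 0 line(s) (total 0); column heights now [0 0 4 4 2 0], max=4
Drop 3: L rot2 at col 0 lands with bottom-row=3; cleared 0 line(s) (total 0); column heights now [5 5 5 4 2 0], max=5

Answer: 5 5 5 4 2 0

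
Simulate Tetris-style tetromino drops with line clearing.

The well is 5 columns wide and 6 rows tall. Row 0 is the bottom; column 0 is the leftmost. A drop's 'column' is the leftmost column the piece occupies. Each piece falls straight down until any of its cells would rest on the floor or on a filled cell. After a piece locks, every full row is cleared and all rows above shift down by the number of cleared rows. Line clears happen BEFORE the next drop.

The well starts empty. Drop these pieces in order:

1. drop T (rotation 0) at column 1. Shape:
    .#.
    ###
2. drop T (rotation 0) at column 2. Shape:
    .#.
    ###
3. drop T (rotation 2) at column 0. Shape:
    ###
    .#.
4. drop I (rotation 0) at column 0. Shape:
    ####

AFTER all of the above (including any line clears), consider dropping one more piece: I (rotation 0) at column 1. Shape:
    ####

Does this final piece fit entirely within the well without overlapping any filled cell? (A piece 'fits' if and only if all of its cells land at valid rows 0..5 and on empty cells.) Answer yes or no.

Drop 1: T rot0 at col 1 lands with bottom-row=0; cleared 0 line(s) (total 0); column heights now [0 1 2 1 0], max=2
Drop 2: T rot0 at col 2 lands with bottom-row=2; cleared 0 line(s) (total 0); column heights now [0 1 3 4 3], max=4
Drop 3: T rot2 at col 0 lands with bottom-row=2; cleared 0 line(s) (total 0); column heights now [4 4 4 4 3], max=4
Drop 4: I rot0 at col 0 lands with bottom-row=4; cleared 0 line(s) (total 0); column heights now [5 5 5 5 3], max=5
Test piece I rot0 at col 1 (width 4): heights before test = [5 5 5 5 3]; fits = True

Answer: yes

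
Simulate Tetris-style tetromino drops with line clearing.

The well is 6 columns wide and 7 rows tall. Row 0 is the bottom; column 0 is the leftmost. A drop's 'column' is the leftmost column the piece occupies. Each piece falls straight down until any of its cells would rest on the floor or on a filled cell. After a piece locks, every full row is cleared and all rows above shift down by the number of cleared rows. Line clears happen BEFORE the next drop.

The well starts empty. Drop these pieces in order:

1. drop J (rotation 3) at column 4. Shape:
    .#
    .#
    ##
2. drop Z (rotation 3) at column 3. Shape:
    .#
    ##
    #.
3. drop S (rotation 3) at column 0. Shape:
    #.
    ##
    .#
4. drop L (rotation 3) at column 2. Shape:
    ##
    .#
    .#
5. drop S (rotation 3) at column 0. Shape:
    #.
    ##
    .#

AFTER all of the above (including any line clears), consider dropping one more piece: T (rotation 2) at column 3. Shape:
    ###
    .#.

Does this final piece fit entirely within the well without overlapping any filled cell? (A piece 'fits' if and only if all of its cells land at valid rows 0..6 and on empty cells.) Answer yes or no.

Drop 1: J rot3 at col 4 lands with bottom-row=0; cleared 0 line(s) (total 0); column heights now [0 0 0 0 1 3], max=3
Drop 2: Z rot3 at col 3 lands with bottom-row=0; cleared 0 line(s) (total 0); column heights now [0 0 0 2 3 3], max=3
Drop 3: S rot3 at col 0 lands with bottom-row=0; cleared 0 line(s) (total 0); column heights now [3 2 0 2 3 3], max=3
Drop 4: L rot3 at col 2 lands with bottom-row=2; cleared 0 line(s) (total 0); column heights now [3 2 5 5 3 3], max=5
Drop 5: S rot3 at col 0 lands with bottom-row=2; cleared 0 line(s) (total 0); column heights now [5 4 5 5 3 3], max=5
Test piece T rot2 at col 3 (width 3): heights before test = [5 4 5 5 3 3]; fits = True

Answer: yes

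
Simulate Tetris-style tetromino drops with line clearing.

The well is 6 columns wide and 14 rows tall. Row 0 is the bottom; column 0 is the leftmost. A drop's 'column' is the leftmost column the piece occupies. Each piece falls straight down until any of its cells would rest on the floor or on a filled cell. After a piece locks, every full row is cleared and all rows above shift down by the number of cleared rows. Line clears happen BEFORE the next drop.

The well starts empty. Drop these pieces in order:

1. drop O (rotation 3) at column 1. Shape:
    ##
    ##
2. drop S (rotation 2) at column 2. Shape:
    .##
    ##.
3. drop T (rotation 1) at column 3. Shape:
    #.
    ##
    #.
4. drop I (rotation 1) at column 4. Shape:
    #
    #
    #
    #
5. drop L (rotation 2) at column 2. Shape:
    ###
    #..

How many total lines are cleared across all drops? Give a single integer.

Drop 1: O rot3 at col 1 lands with bottom-row=0; cleared 0 line(s) (total 0); column heights now [0 2 2 0 0 0], max=2
Drop 2: S rot2 at col 2 lands with bottom-row=2; cleared 0 line(s) (total 0); column heights now [0 2 3 4 4 0], max=4
Drop 3: T rot1 at col 3 lands with bottom-row=4; cleared 0 line(s) (total 0); column heights now [0 2 3 7 6 0], max=7
Drop 4: I rot1 at col 4 lands with bottom-row=6; cleared 0 line(s) (total 0); column heights now [0 2 3 7 10 0], max=10
Drop 5: L rot2 at col 2 lands with bottom-row=9; cleared 0 line(s) (total 0); column heights now [0 2 11 11 11 0], max=11

Answer: 0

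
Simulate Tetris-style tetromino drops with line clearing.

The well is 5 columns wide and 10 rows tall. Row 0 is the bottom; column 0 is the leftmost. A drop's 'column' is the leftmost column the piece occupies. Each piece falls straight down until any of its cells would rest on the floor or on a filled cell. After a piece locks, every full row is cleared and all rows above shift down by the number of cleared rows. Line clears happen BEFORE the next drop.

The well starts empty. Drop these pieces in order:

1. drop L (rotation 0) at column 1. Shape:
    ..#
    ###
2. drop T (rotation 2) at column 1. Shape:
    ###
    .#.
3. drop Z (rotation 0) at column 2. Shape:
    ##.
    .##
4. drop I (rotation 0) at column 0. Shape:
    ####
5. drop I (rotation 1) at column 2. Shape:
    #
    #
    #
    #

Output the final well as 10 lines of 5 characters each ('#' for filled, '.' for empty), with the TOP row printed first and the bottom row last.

Answer: ..#..
..#..
..#..
..#..
####.
..##.
...##
.###.
..##.
.###.

Derivation:
Drop 1: L rot0 at col 1 lands with bottom-row=0; cleared 0 line(s) (total 0); column heights now [0 1 1 2 0], max=2
Drop 2: T rot2 at col 1 lands with bottom-row=1; cleared 0 line(s) (total 0); column heights now [0 3 3 3 0], max=3
Drop 3: Z rot0 at col 2 lands with bottom-row=3; cleared 0 line(s) (total 0); column heights now [0 3 5 5 4], max=5
Drop 4: I rot0 at col 0 lands with bottom-row=5; cleared 0 line(s) (total 0); column heights now [6 6 6 6 4], max=6
Drop 5: I rot1 at col 2 lands with bottom-row=6; cleared 0 line(s) (total 0); column heights now [6 6 10 6 4], max=10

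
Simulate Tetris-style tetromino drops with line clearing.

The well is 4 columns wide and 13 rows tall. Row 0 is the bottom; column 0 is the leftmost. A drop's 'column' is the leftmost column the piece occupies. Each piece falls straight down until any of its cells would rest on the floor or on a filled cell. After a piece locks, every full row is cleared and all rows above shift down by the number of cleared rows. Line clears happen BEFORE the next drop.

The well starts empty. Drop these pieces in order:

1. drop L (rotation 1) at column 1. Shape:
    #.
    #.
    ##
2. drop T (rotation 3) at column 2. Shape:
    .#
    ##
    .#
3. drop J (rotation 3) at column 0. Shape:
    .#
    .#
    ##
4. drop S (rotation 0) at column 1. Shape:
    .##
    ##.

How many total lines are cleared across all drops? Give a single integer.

Answer: 0

Derivation:
Drop 1: L rot1 at col 1 lands with bottom-row=0; cleared 0 line(s) (total 0); column heights now [0 3 1 0], max=3
Drop 2: T rot3 at col 2 lands with bottom-row=0; cleared 0 line(s) (total 0); column heights now [0 3 2 3], max=3
Drop 3: J rot3 at col 0 lands with bottom-row=3; cleared 0 line(s) (total 0); column heights now [4 6 2 3], max=6
Drop 4: S rot0 at col 1 lands with bottom-row=6; cleared 0 line(s) (total 0); column heights now [4 7 8 8], max=8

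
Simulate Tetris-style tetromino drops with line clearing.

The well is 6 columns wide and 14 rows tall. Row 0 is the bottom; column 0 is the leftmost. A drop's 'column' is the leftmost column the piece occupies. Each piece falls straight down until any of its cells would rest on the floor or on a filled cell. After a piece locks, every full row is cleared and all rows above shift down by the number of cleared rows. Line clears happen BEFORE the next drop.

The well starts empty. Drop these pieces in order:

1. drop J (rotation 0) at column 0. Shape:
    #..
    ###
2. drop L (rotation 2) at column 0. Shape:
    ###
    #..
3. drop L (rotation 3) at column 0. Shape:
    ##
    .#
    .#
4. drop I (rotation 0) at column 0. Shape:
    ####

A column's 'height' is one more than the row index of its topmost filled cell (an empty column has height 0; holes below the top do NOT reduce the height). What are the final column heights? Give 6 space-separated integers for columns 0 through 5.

Drop 1: J rot0 at col 0 lands with bottom-row=0; cleared 0 line(s) (total 0); column heights now [2 1 1 0 0 0], max=2
Drop 2: L rot2 at col 0 lands with bottom-row=2; cleared 0 line(s) (total 0); column heights now [4 4 4 0 0 0], max=4
Drop 3: L rot3 at col 0 lands with bottom-row=4; cleared 0 line(s) (total 0); column heights now [7 7 4 0 0 0], max=7
Drop 4: I rot0 at col 0 lands with bottom-row=7; cleared 0 line(s) (total 0); column heights now [8 8 8 8 0 0], max=8

Answer: 8 8 8 8 0 0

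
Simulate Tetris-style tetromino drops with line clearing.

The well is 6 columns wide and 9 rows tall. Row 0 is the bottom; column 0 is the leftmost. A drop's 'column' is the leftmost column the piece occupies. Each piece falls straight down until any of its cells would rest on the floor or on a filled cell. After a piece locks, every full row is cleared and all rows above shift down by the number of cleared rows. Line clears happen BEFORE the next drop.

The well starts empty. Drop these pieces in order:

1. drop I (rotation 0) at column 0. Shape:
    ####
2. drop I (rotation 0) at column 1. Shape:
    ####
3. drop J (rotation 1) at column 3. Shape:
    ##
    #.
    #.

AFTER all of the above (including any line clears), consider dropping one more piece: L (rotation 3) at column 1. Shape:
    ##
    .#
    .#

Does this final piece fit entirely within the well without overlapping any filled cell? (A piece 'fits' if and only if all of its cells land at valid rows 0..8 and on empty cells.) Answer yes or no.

Drop 1: I rot0 at col 0 lands with bottom-row=0; cleared 0 line(s) (total 0); column heights now [1 1 1 1 0 0], max=1
Drop 2: I rot0 at col 1 lands with bottom-row=1; cleared 0 line(s) (total 0); column heights now [1 2 2 2 2 0], max=2
Drop 3: J rot1 at col 3 lands with bottom-row=2; cleared 0 line(s) (total 0); column heights now [1 2 2 5 5 0], max=5
Test piece L rot3 at col 1 (width 2): heights before test = [1 2 2 5 5 0]; fits = True

Answer: yes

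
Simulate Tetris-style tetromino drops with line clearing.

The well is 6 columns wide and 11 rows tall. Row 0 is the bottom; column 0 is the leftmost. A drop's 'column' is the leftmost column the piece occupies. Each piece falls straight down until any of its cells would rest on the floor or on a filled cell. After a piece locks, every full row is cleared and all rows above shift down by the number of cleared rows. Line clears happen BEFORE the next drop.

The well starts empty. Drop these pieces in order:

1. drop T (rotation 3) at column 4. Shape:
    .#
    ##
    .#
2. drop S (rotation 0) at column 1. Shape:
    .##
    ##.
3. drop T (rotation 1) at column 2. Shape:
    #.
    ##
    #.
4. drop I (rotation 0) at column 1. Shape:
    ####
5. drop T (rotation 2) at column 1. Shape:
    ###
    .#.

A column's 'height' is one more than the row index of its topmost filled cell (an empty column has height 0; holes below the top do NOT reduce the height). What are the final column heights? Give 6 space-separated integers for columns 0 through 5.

Drop 1: T rot3 at col 4 lands with bottom-row=0; cleared 0 line(s) (total 0); column heights now [0 0 0 0 2 3], max=3
Drop 2: S rot0 at col 1 lands with bottom-row=0; cleared 0 line(s) (total 0); column heights now [0 1 2 2 2 3], max=3
Drop 3: T rot1 at col 2 lands with bottom-row=2; cleared 0 line(s) (total 0); column heights now [0 1 5 4 2 3], max=5
Drop 4: I rot0 at col 1 lands with bottom-row=5; cleared 0 line(s) (total 0); column heights now [0 6 6 6 6 3], max=6
Drop 5: T rot2 at col 1 lands with bottom-row=6; cleared 0 line(s) (total 0); column heights now [0 8 8 8 6 3], max=8

Answer: 0 8 8 8 6 3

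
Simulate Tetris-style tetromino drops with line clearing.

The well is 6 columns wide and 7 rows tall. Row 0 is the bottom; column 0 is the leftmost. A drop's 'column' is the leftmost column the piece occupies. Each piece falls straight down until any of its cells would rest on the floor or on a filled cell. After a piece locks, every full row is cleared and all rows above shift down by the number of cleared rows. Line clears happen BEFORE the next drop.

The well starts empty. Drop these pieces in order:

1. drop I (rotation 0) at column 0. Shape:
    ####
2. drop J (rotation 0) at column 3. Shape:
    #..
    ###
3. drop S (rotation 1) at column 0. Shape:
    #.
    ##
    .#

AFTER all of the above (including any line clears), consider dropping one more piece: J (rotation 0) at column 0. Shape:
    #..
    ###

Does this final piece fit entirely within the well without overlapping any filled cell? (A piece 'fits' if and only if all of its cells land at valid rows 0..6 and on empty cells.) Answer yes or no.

Answer: yes

Derivation:
Drop 1: I rot0 at col 0 lands with bottom-row=0; cleared 0 line(s) (total 0); column heights now [1 1 1 1 0 0], max=1
Drop 2: J rot0 at col 3 lands with bottom-row=1; cleared 0 line(s) (total 0); column heights now [1 1 1 3 2 2], max=3
Drop 3: S rot1 at col 0 lands with bottom-row=1; cleared 0 line(s) (total 0); column heights now [4 3 1 3 2 2], max=4
Test piece J rot0 at col 0 (width 3): heights before test = [4 3 1 3 2 2]; fits = True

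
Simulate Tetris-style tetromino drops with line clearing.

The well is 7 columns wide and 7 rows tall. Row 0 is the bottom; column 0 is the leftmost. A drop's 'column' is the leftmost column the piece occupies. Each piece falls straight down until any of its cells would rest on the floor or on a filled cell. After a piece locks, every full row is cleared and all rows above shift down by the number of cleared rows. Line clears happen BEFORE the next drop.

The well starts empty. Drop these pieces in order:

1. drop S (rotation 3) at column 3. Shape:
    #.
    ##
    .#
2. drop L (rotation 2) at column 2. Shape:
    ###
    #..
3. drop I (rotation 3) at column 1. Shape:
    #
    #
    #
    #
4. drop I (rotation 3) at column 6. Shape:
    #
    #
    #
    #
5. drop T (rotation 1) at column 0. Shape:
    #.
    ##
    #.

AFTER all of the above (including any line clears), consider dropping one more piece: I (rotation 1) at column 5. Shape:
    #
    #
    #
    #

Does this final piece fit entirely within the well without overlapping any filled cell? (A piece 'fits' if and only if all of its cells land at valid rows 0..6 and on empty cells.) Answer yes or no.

Answer: yes

Derivation:
Drop 1: S rot3 at col 3 lands with bottom-row=0; cleared 0 line(s) (total 0); column heights now [0 0 0 3 2 0 0], max=3
Drop 2: L rot2 at col 2 lands with bottom-row=2; cleared 0 line(s) (total 0); column heights now [0 0 4 4 4 0 0], max=4
Drop 3: I rot3 at col 1 lands with bottom-row=0; cleared 0 line(s) (total 0); column heights now [0 4 4 4 4 0 0], max=4
Drop 4: I rot3 at col 6 lands with bottom-row=0; cleared 0 line(s) (total 0); column heights now [0 4 4 4 4 0 4], max=4
Drop 5: T rot1 at col 0 lands with bottom-row=3; cleared 0 line(s) (total 0); column heights now [6 5 4 4 4 0 4], max=6
Test piece I rot1 at col 5 (width 1): heights before test = [6 5 4 4 4 0 4]; fits = True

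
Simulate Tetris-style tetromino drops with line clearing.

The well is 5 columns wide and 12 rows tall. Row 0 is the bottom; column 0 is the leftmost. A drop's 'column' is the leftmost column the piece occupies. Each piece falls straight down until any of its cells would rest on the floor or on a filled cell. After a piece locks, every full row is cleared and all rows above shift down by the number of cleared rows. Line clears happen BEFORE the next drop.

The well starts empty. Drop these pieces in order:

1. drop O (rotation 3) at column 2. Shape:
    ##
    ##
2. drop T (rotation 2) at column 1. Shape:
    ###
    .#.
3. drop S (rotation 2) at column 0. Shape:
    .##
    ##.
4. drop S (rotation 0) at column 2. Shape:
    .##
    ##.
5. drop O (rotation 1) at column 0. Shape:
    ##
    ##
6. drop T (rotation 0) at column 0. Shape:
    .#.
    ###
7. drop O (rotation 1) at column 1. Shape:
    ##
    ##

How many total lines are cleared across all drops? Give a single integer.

Answer: 0

Derivation:
Drop 1: O rot3 at col 2 lands with bottom-row=0; cleared 0 line(s) (total 0); column heights now [0 0 2 2 0], max=2
Drop 2: T rot2 at col 1 lands with bottom-row=2; cleared 0 line(s) (total 0); column heights now [0 4 4 4 0], max=4
Drop 3: S rot2 at col 0 lands with bottom-row=4; cleared 0 line(s) (total 0); column heights now [5 6 6 4 0], max=6
Drop 4: S rot0 at col 2 lands with bottom-row=6; cleared 0 line(s) (total 0); column heights now [5 6 7 8 8], max=8
Drop 5: O rot1 at col 0 lands with bottom-row=6; cleared 0 line(s) (total 0); column heights now [8 8 7 8 8], max=8
Drop 6: T rot0 at col 0 lands with bottom-row=8; cleared 0 line(s) (total 0); column heights now [9 10 9 8 8], max=10
Drop 7: O rot1 at col 1 lands with bottom-row=10; cleared 0 line(s) (total 0); column heights now [9 12 12 8 8], max=12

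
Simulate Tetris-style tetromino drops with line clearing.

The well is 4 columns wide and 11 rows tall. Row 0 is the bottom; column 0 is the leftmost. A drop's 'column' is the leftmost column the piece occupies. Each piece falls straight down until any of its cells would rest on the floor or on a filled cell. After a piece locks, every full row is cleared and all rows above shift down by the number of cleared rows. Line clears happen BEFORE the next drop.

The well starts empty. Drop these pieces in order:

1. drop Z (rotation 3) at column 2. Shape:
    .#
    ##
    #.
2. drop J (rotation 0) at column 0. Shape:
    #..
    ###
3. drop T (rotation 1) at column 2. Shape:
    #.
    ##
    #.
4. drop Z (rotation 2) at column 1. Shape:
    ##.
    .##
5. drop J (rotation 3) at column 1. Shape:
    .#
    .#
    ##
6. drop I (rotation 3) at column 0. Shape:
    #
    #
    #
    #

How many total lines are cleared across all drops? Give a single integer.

Answer: 1

Derivation:
Drop 1: Z rot3 at col 2 lands with bottom-row=0; cleared 0 line(s) (total 0); column heights now [0 0 2 3], max=3
Drop 2: J rot0 at col 0 lands with bottom-row=2; cleared 1 line(s) (total 1); column heights now [3 0 2 2], max=3
Drop 3: T rot1 at col 2 lands with bottom-row=2; cleared 0 line(s) (total 1); column heights now [3 0 5 4], max=5
Drop 4: Z rot2 at col 1 lands with bottom-row=5; cleared 0 line(s) (total 1); column heights now [3 7 7 6], max=7
Drop 5: J rot3 at col 1 lands with bottom-row=7; cleared 0 line(s) (total 1); column heights now [3 8 10 6], max=10
Drop 6: I rot3 at col 0 lands with bottom-row=3; cleared 0 line(s) (total 1); column heights now [7 8 10 6], max=10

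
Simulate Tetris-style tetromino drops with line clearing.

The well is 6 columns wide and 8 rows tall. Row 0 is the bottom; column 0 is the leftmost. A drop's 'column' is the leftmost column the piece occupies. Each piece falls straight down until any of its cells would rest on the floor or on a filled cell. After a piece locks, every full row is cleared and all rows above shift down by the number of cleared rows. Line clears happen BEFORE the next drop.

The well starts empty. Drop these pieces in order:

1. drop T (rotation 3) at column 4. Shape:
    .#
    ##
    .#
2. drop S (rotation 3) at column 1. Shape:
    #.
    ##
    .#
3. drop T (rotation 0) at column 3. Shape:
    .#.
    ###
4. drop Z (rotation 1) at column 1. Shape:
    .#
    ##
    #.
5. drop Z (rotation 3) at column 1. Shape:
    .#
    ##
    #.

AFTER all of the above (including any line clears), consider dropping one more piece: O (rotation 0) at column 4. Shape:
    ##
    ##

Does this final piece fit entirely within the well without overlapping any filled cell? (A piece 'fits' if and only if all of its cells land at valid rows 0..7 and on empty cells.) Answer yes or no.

Answer: yes

Derivation:
Drop 1: T rot3 at col 4 lands with bottom-row=0; cleared 0 line(s) (total 0); column heights now [0 0 0 0 2 3], max=3
Drop 2: S rot3 at col 1 lands with bottom-row=0; cleared 0 line(s) (total 0); column heights now [0 3 2 0 2 3], max=3
Drop 3: T rot0 at col 3 lands with bottom-row=3; cleared 0 line(s) (total 0); column heights now [0 3 2 4 5 4], max=5
Drop 4: Z rot1 at col 1 lands with bottom-row=3; cleared 0 line(s) (total 0); column heights now [0 5 6 4 5 4], max=6
Drop 5: Z rot3 at col 1 lands with bottom-row=5; cleared 0 line(s) (total 0); column heights now [0 7 8 4 5 4], max=8
Test piece O rot0 at col 4 (width 2): heights before test = [0 7 8 4 5 4]; fits = True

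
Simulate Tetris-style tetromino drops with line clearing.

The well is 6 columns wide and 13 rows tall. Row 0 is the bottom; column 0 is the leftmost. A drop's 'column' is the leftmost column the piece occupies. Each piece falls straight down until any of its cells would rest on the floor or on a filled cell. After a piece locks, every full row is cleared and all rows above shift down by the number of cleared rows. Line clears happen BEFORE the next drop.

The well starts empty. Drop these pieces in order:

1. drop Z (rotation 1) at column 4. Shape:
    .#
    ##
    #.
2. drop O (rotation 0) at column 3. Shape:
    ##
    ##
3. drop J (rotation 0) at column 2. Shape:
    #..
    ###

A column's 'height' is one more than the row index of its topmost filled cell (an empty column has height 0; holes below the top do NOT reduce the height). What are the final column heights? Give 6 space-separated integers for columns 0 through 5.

Drop 1: Z rot1 at col 4 lands with bottom-row=0; cleared 0 line(s) (total 0); column heights now [0 0 0 0 2 3], max=3
Drop 2: O rot0 at col 3 lands with bottom-row=2; cleared 0 line(s) (total 0); column heights now [0 0 0 4 4 3], max=4
Drop 3: J rot0 at col 2 lands with bottom-row=4; cleared 0 line(s) (total 0); column heights now [0 0 6 5 5 3], max=6

Answer: 0 0 6 5 5 3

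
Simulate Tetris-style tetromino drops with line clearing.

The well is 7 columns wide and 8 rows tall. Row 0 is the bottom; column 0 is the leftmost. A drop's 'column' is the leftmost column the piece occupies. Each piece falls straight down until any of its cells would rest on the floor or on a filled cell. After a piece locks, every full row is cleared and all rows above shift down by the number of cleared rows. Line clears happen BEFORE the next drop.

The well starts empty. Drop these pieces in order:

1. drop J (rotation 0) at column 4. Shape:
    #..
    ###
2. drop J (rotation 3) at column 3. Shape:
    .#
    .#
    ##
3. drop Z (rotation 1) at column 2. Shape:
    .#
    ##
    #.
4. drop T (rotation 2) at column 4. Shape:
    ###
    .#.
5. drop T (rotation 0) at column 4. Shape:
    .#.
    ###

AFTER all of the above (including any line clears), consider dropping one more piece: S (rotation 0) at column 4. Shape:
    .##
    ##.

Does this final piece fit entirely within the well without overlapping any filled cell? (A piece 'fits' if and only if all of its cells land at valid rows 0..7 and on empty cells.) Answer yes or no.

Drop 1: J rot0 at col 4 lands with bottom-row=0; cleared 0 line(s) (total 0); column heights now [0 0 0 0 2 1 1], max=2
Drop 2: J rot3 at col 3 lands with bottom-row=2; cleared 0 line(s) (total 0); column heights now [0 0 0 3 5 1 1], max=5
Drop 3: Z rot1 at col 2 lands with bottom-row=2; cleared 0 line(s) (total 0); column heights now [0 0 4 5 5 1 1], max=5
Drop 4: T rot2 at col 4 lands with bottom-row=4; cleared 0 line(s) (total 0); column heights now [0 0 4 5 6 6 6], max=6
Drop 5: T rot0 at col 4 lands with bottom-row=6; cleared 0 line(s) (total 0); column heights now [0 0 4 5 7 8 7], max=8
Test piece S rot0 at col 4 (width 3): heights before test = [0 0 4 5 7 8 7]; fits = False

Answer: no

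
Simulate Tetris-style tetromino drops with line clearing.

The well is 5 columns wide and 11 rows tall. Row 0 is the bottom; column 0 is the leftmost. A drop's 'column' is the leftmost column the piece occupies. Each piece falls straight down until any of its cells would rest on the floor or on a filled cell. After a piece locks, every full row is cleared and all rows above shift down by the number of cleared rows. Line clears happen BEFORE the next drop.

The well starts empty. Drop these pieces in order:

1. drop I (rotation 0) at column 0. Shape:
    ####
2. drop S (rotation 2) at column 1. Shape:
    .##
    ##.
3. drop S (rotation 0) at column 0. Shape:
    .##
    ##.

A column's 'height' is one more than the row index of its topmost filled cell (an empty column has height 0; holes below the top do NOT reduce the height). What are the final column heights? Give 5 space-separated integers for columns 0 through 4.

Drop 1: I rot0 at col 0 lands with bottom-row=0; cleared 0 line(s) (total 0); column heights now [1 1 1 1 0], max=1
Drop 2: S rot2 at col 1 lands with bottom-row=1; cleared 0 line(s) (total 0); column heights now [1 2 3 3 0], max=3
Drop 3: S rot0 at col 0 lands with bottom-row=2; cleared 0 line(s) (total 0); column heights now [3 4 4 3 0], max=4

Answer: 3 4 4 3 0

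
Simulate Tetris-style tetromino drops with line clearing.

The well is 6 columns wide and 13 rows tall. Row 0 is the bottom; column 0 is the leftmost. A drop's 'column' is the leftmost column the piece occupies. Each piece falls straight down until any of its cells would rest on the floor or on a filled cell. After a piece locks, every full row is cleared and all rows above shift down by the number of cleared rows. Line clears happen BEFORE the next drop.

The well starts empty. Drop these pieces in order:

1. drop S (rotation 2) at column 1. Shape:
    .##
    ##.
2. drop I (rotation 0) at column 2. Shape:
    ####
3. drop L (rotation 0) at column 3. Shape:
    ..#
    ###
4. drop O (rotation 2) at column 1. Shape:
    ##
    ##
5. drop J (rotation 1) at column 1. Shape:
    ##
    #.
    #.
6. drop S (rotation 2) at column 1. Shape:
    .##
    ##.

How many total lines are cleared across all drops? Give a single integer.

Drop 1: S rot2 at col 1 lands with bottom-row=0; cleared 0 line(s) (total 0); column heights now [0 1 2 2 0 0], max=2
Drop 2: I rot0 at col 2 lands with bottom-row=2; cleared 0 line(s) (total 0); column heights now [0 1 3 3 3 3], max=3
Drop 3: L rot0 at col 3 lands with bottom-row=3; cleared 0 line(s) (total 0); column heights now [0 1 3 4 4 5], max=5
Drop 4: O rot2 at col 1 lands with bottom-row=3; cleared 0 line(s) (total 0); column heights now [0 5 5 4 4 5], max=5
Drop 5: J rot1 at col 1 lands with bottom-row=5; cleared 0 line(s) (total 0); column heights now [0 8 8 4 4 5], max=8
Drop 6: S rot2 at col 1 lands with bottom-row=8; cleared 0 line(s) (total 0); column heights now [0 9 10 10 4 5], max=10

Answer: 0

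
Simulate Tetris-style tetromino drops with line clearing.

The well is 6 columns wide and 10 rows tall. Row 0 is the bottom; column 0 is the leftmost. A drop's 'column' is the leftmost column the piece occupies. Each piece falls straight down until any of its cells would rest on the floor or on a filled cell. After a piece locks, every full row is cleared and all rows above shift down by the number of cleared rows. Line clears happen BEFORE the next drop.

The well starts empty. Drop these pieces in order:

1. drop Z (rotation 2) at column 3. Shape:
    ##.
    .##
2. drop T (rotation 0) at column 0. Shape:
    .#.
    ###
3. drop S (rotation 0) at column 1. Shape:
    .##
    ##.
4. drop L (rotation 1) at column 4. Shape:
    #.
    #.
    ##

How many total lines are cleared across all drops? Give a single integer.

Answer: 0

Derivation:
Drop 1: Z rot2 at col 3 lands with bottom-row=0; cleared 0 line(s) (total 0); column heights now [0 0 0 2 2 1], max=2
Drop 2: T rot0 at col 0 lands with bottom-row=0; cleared 0 line(s) (total 0); column heights now [1 2 1 2 2 1], max=2
Drop 3: S rot0 at col 1 lands with bottom-row=2; cleared 0 line(s) (total 0); column heights now [1 3 4 4 2 1], max=4
Drop 4: L rot1 at col 4 lands with bottom-row=2; cleared 0 line(s) (total 0); column heights now [1 3 4 4 5 3], max=5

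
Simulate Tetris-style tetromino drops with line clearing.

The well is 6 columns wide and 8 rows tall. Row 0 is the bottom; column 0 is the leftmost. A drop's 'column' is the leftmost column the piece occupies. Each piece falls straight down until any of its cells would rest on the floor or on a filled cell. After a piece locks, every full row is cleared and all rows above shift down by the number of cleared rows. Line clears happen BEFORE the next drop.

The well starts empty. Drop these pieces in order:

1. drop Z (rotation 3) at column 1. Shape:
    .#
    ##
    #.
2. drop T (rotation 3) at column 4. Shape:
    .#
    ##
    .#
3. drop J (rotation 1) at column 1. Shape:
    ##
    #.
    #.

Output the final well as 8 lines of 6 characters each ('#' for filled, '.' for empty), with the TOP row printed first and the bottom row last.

Drop 1: Z rot3 at col 1 lands with bottom-row=0; cleared 0 line(s) (total 0); column heights now [0 2 3 0 0 0], max=3
Drop 2: T rot3 at col 4 lands with bottom-row=0; cleared 0 line(s) (total 0); column heights now [0 2 3 0 2 3], max=3
Drop 3: J rot1 at col 1 lands with bottom-row=2; cleared 0 line(s) (total 0); column heights now [0 5 5 0 2 3], max=5

Answer: ......
......
......
.##...
.#....
.##..#
.##.##
.#...#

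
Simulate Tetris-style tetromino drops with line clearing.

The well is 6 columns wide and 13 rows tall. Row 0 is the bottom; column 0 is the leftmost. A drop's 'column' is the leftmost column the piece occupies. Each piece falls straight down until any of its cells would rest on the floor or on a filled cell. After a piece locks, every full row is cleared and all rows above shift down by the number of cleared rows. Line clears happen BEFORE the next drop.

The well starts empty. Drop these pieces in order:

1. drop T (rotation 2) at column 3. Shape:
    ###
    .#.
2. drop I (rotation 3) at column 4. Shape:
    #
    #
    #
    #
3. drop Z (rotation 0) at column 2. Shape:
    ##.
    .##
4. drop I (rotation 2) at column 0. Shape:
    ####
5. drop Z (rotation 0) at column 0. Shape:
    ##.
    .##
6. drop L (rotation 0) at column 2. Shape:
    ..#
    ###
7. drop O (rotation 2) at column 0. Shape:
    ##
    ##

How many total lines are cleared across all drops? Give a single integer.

Answer: 0

Derivation:
Drop 1: T rot2 at col 3 lands with bottom-row=0; cleared 0 line(s) (total 0); column heights now [0 0 0 2 2 2], max=2
Drop 2: I rot3 at col 4 lands with bottom-row=2; cleared 0 line(s) (total 0); column heights now [0 0 0 2 6 2], max=6
Drop 3: Z rot0 at col 2 lands with bottom-row=6; cleared 0 line(s) (total 0); column heights now [0 0 8 8 7 2], max=8
Drop 4: I rot2 at col 0 lands with bottom-row=8; cleared 0 line(s) (total 0); column heights now [9 9 9 9 7 2], max=9
Drop 5: Z rot0 at col 0 lands with bottom-row=9; cleared 0 line(s) (total 0); column heights now [11 11 10 9 7 2], max=11
Drop 6: L rot0 at col 2 lands with bottom-row=10; cleared 0 line(s) (total 0); column heights now [11 11 11 11 12 2], max=12
Drop 7: O rot2 at col 0 lands with bottom-row=11; cleared 0 line(s) (total 0); column heights now [13 13 11 11 12 2], max=13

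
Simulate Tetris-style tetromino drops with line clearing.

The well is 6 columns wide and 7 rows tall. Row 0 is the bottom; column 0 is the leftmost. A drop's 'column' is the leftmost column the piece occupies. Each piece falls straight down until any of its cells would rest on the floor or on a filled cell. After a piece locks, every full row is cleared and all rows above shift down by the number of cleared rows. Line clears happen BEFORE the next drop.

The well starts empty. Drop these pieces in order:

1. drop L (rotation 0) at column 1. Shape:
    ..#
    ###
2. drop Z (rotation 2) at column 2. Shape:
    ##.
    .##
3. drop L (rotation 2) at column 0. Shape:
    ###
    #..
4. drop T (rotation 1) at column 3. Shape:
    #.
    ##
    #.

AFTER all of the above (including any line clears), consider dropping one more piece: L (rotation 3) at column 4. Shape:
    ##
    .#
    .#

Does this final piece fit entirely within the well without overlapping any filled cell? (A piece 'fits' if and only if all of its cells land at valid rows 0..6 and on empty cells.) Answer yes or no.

Drop 1: L rot0 at col 1 lands with bottom-row=0; cleared 0 line(s) (total 0); column heights now [0 1 1 2 0 0], max=2
Drop 2: Z rot2 at col 2 lands with bottom-row=2; cleared 0 line(s) (total 0); column heights now [0 1 4 4 3 0], max=4
Drop 3: L rot2 at col 0 lands with bottom-row=3; cleared 0 line(s) (total 0); column heights now [5 5 5 4 3 0], max=5
Drop 4: T rot1 at col 3 lands with bottom-row=4; cleared 0 line(s) (total 0); column heights now [5 5 5 7 6 0], max=7
Test piece L rot3 at col 4 (width 2): heights before test = [5 5 5 7 6 0]; fits = True

Answer: yes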